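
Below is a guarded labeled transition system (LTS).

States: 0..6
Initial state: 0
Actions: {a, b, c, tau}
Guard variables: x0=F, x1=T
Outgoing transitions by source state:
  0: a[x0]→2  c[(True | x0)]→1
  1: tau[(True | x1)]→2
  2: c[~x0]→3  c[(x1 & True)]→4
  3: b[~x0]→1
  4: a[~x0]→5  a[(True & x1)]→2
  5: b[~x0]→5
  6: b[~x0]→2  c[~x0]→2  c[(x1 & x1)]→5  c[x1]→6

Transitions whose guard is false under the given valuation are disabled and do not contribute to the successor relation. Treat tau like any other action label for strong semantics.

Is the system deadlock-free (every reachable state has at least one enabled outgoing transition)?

Answer: DEADLOCK-FREE

Trace:
R = {0,1,2,3,4,5}
  0: c→1  [deg 1]
  1: tau→2  [deg 1]
  2: c→3  c→4  [deg 2]
  3: b→1  [deg 1]
  4: a→2  a→5  [deg 2]
  5: b→5  [deg 1]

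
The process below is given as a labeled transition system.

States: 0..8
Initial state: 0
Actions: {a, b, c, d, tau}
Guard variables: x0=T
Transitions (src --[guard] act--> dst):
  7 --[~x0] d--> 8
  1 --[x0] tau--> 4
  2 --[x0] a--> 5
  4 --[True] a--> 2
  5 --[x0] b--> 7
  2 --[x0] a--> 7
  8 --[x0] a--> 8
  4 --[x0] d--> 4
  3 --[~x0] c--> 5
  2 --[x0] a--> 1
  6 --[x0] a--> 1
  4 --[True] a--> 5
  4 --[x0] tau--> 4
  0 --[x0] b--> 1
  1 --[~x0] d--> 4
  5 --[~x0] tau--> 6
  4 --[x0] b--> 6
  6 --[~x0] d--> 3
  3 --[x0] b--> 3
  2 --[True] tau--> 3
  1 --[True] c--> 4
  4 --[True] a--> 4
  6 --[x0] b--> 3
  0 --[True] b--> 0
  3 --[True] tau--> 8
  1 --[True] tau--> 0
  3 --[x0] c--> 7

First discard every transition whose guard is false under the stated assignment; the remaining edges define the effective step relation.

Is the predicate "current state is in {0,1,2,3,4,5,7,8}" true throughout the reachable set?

Safe = {0,1,2,3,4,5,7,8}
R = {0,1,2,3,4,5,6,7,8}
  0: ✓
  1: ✓
  2: ✓
  3: ✓
  4: ✓
  5: ✓
  6: VIOLATES
  7: ✓
  8: ✓
witness against invariant: b·tau·b → 6

Answer: INVARIANT VIOLATED at state 6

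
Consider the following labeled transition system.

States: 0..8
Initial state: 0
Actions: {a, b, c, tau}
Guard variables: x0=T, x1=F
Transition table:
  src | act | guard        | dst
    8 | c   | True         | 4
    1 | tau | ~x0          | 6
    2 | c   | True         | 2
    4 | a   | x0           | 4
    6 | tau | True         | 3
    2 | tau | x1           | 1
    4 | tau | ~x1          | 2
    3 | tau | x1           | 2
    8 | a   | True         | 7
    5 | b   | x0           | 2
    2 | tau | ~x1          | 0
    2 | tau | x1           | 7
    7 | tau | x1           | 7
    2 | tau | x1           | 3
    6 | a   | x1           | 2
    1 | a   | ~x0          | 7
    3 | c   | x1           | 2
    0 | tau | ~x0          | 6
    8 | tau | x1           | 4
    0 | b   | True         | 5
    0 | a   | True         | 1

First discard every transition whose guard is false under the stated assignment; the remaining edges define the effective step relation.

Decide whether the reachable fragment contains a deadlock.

Answer: DEADLOCK at state 1

Working:
Reachable = {0,1,2,5}
  0: a→1  b→5  [2 out]
  1: ∅  [STUCK]
  2: c→2  tau→0  [2 out]
  5: b→2  [1 out]
Path to 1: a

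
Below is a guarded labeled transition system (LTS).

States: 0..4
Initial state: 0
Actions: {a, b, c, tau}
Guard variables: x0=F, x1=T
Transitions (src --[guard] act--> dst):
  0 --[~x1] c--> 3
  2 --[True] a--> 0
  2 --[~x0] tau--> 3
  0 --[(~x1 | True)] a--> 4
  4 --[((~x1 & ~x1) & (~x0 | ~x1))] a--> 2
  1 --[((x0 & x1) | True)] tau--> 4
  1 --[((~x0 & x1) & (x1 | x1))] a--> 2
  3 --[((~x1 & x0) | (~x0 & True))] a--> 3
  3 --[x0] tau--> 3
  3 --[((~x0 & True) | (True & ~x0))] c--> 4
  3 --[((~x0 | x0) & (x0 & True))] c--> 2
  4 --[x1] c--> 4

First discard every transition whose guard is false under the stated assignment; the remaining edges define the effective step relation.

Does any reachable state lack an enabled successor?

R = {0,4}
  0: a→4  [1 exit(s)]
  4: c→4  [1 exit(s)]

Answer: DEADLOCK-FREE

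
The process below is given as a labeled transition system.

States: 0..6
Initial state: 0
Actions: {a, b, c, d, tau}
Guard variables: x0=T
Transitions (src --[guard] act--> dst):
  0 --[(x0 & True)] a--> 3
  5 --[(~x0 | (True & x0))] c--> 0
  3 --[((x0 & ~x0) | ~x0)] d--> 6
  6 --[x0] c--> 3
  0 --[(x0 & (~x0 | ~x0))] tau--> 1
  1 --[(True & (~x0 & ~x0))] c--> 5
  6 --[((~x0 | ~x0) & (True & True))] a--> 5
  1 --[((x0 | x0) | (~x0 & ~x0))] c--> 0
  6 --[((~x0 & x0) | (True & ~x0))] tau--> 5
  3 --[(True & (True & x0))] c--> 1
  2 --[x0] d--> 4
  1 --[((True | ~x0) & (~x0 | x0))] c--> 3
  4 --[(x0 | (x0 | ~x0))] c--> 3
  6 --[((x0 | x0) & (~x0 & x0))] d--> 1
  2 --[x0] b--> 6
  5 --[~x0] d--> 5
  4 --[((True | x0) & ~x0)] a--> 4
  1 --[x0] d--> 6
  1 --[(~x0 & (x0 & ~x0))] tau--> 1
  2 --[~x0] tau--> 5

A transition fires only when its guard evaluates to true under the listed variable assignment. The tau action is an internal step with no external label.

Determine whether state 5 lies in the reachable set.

Guard filter leaves 10 enabled edge(s).
L0 = {0}
L1 = {3}  cumulative {0,3}
L2 = {1}  cumulative {0,1,3}
L3 = {6}  cumulative {0,1,3,6}
Reach set: {0,1,3,6}

Answer: UNREACHABLE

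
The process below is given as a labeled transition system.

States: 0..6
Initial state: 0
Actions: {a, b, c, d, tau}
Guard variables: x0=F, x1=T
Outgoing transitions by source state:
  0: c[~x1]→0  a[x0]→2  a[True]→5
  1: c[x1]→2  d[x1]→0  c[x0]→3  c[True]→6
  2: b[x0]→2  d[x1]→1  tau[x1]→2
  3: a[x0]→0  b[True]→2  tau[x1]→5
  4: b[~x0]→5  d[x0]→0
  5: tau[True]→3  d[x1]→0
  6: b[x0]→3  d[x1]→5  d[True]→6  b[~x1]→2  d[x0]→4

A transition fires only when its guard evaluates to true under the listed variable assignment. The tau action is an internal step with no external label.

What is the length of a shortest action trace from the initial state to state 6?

Answer: 5

Trace:
BFS to 6:
  depth 0: {0}
  depth 1: {5}
  depth 2: {3}
  depth 3: {2}
  depth 4: {1}
  depth 5: {6}
depth(6)=5, e.g. a·tau·b·d·c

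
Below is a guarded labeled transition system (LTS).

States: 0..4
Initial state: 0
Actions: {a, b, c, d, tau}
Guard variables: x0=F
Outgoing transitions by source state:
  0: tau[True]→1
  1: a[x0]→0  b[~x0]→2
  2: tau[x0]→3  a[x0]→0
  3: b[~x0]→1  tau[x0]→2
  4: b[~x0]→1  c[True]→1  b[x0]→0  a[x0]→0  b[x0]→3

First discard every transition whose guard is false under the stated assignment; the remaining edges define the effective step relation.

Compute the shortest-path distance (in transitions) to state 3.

Answer: UNREACHABLE

Working:
Layered search for 3:
  L0 = {0}
  L1 = {1}
  L2 = {2}
3 never appears.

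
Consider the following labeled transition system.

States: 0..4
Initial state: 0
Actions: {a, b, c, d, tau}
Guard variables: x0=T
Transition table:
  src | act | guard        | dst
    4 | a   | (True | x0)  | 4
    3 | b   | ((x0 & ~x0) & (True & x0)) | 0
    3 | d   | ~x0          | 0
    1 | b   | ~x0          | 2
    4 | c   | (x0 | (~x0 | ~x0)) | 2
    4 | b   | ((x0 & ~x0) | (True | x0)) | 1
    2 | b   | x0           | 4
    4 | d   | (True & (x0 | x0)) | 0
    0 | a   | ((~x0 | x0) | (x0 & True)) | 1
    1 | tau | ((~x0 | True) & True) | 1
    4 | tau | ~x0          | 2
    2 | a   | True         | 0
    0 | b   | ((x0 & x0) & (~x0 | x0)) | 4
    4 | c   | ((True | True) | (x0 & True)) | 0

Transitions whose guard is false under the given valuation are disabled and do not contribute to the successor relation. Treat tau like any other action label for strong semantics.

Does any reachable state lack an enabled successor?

R = {0,1,2,4}
  0: a→1  b→4  [deg 2]
  1: tau→1  [deg 1]
  2: a→0  b→4  [deg 2]
  4: a→4  b→1  c→0  c→2  d→0  [deg 5]

Answer: DEADLOCK-FREE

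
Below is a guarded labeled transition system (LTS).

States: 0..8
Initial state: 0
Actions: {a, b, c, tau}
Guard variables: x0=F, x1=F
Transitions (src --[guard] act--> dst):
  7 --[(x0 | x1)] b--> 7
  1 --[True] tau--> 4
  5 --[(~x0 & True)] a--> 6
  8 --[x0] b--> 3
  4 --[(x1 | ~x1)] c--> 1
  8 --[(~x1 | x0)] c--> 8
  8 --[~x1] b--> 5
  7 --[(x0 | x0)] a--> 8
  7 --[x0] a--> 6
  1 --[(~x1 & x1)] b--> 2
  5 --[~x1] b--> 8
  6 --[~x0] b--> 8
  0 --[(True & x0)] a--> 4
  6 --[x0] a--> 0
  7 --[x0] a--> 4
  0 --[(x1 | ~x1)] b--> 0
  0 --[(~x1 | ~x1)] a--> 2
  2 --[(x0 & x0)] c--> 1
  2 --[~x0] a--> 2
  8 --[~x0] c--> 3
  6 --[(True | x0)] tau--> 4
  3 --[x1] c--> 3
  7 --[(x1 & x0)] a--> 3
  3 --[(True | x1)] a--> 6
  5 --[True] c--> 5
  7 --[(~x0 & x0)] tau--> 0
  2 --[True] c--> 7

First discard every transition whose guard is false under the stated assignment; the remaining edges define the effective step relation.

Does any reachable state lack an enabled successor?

Answer: DEADLOCK at state 7

Trace:
Reachable = {0,2,7}
  0: a→2  b→0  [2 out]
  2: a→2  c→7  [2 out]
  7: ∅  [deadlock]
Path to 7: a·c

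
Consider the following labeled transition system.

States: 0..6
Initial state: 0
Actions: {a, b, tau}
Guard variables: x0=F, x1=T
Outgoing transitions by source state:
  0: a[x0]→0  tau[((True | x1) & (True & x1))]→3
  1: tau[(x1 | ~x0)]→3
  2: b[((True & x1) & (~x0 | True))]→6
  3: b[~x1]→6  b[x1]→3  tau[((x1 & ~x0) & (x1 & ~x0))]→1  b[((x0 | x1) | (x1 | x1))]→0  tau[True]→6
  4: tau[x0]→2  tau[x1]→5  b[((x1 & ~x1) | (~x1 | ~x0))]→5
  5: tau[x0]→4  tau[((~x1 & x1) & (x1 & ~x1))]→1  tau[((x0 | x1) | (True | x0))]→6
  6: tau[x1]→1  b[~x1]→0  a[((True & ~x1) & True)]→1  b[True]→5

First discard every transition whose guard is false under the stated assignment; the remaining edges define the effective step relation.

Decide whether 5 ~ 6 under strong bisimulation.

Compute ~ classes (split until stable):
  π0 = {{0,1,2,3,4,5,6}}
  π1 = {{0,1,5},{2},{3,4,6}}
  π2 = {{0,1,5},{2},{3},{4,6}}
  π3 = {{0,1},{2},{3},{4,6},{5}}
  π4 = {{0,1},{2},{3},{4},{5},{6}}
Fixed point at round 5; 6 class(es).
5∈{5}, 6∈{6}

Answer: NOT BISIMILAR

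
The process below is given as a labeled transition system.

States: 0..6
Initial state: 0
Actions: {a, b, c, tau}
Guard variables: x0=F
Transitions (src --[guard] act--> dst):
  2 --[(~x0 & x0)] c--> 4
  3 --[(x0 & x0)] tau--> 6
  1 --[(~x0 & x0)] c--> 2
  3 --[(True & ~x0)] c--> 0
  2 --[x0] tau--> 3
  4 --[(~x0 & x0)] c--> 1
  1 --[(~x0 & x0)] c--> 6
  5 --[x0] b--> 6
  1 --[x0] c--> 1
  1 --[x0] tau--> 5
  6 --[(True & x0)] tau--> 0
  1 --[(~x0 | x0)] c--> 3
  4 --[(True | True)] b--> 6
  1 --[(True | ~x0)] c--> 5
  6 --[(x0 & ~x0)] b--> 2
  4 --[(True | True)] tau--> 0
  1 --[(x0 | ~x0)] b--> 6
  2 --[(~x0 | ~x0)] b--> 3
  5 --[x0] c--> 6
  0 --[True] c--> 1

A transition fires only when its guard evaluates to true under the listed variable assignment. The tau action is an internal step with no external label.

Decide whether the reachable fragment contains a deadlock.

Answer: DEADLOCK at state 5

Trace:
Reach set: {0,1,3,5,6}
  0: c→1  [1 exit(s)]
  1: b→6  c→3  c→5  [3 exit(s)]
  3: c→0  [1 exit(s)]
  5: ∅  [no exit]
  6: ∅  [no exit]
trace reaching 5: c·c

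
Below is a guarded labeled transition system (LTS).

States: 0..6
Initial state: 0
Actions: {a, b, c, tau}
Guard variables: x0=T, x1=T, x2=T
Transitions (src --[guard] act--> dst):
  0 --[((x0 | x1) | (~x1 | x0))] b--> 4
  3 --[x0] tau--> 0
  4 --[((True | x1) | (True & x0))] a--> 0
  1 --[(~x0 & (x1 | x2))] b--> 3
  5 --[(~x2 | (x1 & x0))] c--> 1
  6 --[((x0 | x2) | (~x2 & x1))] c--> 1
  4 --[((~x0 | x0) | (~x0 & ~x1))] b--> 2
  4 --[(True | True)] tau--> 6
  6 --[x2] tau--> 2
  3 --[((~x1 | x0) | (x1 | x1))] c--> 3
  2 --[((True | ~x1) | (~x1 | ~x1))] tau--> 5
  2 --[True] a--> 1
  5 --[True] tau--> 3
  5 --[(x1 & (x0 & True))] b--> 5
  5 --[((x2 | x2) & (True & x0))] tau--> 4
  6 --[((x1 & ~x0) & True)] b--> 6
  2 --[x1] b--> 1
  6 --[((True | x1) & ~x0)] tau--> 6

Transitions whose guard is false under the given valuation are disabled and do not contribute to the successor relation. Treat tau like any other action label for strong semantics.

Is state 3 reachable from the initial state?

Answer: REACHABLE

Working:
Guard filter leaves 15 enabled edge(s).
depth 0: {0}
depth 1: {4}  cumulative {0,4}
depth 2: {2,6}  cumulative {0,2,4,6}
depth 3: {1,5}  cumulative {0,1,2,4,5,6}
depth 4: {3}  cumulative {0,1,2,3,4,5,6}
Reach set: {0,1,2,3,4,5,6}
Path to 3: b·b·tau·tau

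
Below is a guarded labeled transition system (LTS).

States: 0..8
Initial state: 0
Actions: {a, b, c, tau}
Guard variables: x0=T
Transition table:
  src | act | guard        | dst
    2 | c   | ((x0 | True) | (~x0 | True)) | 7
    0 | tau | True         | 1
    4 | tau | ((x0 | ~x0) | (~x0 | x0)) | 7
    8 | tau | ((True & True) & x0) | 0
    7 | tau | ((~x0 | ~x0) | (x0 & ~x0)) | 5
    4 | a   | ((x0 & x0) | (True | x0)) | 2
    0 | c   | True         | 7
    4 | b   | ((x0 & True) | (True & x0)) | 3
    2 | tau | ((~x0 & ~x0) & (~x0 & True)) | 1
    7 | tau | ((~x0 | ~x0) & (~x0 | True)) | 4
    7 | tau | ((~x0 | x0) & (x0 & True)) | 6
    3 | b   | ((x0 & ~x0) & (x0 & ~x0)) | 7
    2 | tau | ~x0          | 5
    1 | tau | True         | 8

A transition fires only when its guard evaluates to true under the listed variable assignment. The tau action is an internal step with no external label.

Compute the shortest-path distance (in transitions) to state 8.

Answer: 2

Trace:
Breadth-first toward 8:
  depth 0: {0}
  depth 1: {1,7}
  depth 2: {6,8}
first hit 8 at d=2 via tau·tau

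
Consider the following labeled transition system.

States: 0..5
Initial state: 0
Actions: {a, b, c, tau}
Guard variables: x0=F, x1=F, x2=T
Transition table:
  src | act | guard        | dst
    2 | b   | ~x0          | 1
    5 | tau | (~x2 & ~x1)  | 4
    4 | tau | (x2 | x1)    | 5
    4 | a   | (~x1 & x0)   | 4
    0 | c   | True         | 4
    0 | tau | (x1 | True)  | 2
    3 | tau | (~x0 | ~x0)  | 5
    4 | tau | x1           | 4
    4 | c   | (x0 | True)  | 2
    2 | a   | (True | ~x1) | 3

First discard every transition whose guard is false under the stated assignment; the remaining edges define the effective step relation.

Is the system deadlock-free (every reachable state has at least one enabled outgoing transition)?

Answer: DEADLOCK at state 1

Working:
Reach set: {0,1,2,3,4,5}
  0: c→4  tau→2  [deg 2]
  1: ∅  [STUCK]
  2: a→3  b→1  [deg 2]
  3: tau→5  [deg 1]
  4: c→2  tau→5  [deg 2]
  5: ∅  [STUCK]
trace reaching 1: tau·b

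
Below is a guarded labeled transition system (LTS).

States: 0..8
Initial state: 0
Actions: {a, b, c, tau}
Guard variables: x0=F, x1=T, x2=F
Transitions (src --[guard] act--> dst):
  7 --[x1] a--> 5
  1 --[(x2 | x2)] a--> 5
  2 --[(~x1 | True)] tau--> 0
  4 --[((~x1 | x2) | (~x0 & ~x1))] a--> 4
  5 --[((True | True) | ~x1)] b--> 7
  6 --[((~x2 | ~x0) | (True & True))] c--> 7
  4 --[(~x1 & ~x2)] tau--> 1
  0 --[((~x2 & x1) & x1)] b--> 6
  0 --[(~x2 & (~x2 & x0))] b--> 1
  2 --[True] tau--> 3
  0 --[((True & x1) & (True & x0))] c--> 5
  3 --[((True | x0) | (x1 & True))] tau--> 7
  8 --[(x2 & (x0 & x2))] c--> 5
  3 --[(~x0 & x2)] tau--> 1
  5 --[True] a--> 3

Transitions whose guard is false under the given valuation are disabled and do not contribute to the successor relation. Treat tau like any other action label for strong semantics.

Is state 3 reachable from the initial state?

8 transition(s) survive guard evaluation.
L0 = {0}
L1 = {6}  now seen {0,6}
L2 = {7}  now seen {0,6,7}
L3 = {5}  now seen {0,5,6,7}
L4 = {3}  now seen {0,3,5,6,7}
Reachable = {0,3,5,6,7}
trace reaching 3: b·c·a·a

Answer: REACHABLE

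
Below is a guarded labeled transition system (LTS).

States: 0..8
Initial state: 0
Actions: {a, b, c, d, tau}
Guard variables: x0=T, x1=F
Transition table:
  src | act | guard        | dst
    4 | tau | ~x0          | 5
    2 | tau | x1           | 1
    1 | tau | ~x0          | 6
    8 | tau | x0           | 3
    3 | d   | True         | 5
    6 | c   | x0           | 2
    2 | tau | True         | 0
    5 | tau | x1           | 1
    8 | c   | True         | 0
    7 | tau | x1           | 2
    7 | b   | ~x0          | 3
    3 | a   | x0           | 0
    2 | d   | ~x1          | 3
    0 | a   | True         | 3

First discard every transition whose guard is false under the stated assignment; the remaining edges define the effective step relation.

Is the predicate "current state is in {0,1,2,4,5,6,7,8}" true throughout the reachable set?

Inv-set: {0,1,2,4,5,6,7,8}
Reachable = {0,3,5}
  0: ✓
  3: VIOLATES
  5: ✓
witness against invariant: a → 3

Answer: INVARIANT VIOLATED at state 3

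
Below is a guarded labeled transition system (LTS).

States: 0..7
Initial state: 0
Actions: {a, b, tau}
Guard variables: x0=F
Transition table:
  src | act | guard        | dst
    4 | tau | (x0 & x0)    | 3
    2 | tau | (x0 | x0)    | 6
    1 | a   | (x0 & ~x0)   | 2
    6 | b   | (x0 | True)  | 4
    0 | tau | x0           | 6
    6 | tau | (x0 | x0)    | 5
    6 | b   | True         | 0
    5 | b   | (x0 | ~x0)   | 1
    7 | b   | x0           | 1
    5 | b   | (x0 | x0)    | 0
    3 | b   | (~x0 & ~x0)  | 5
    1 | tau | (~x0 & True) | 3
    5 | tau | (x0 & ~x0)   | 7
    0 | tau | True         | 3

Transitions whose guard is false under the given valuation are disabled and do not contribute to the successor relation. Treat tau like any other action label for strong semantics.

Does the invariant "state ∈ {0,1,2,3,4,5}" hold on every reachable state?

Answer: INVARIANT HOLDS

Trace:
Inv-set: {0,1,2,3,4,5}
R = {0,1,3,5}
  0: safe
  1: safe
  3: safe
  5: safe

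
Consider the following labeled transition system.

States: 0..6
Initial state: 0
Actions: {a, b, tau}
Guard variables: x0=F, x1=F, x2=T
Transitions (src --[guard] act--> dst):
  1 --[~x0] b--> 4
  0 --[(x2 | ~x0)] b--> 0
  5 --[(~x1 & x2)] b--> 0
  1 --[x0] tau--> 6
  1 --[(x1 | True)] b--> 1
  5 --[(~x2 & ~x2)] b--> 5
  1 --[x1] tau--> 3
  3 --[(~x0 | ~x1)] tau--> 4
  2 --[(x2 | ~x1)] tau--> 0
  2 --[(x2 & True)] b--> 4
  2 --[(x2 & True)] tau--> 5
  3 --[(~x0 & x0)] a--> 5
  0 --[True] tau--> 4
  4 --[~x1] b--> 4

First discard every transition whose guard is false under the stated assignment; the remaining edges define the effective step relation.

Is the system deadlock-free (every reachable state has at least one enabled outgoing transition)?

Answer: DEADLOCK-FREE

Analysis:
R = {0,4}
  0: b→0  tau→4  [2 out]
  4: b→4  [1 out]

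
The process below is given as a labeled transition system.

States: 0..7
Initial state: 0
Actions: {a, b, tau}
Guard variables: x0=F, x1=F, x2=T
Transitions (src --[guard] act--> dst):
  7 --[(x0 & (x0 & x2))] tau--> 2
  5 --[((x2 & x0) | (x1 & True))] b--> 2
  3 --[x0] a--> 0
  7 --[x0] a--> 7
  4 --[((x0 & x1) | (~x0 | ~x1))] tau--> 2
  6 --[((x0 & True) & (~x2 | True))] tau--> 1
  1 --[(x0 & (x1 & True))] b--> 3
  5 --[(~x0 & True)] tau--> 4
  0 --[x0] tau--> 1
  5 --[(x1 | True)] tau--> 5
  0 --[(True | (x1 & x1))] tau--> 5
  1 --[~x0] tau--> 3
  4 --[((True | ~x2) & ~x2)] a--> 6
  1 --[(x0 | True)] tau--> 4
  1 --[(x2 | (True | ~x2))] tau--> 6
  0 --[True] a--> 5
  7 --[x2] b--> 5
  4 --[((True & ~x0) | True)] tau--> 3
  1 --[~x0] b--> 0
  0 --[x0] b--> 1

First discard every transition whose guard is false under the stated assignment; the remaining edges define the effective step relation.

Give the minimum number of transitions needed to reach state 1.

BFS to 1:
  Layer 0: {0}
  Layer 1: {5}
  Layer 2: {4}
  Layer 3: {2,3}
1 never appears.

Answer: UNREACHABLE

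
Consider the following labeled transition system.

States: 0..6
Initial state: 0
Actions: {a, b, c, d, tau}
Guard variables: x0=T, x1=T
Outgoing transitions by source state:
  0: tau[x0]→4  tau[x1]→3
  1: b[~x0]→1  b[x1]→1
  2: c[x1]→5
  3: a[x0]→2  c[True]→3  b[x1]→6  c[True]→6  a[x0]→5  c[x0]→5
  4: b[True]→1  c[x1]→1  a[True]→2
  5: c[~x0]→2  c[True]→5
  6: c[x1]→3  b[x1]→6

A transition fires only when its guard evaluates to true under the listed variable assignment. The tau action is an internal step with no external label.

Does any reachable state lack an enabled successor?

Answer: DEADLOCK-FREE

Trace:
Reach set: {0,1,2,3,4,5,6}
  0: tau→3  tau→4  [2 exit(s)]
  1: b→1  [1 exit(s)]
  2: c→5  [1 exit(s)]
  3: a→2  a→5  b→6  c→3  c→5  c→6  [6 exit(s)]
  4: a→2  b→1  c→1  [3 exit(s)]
  5: c→5  [1 exit(s)]
  6: b→6  c→3  [2 exit(s)]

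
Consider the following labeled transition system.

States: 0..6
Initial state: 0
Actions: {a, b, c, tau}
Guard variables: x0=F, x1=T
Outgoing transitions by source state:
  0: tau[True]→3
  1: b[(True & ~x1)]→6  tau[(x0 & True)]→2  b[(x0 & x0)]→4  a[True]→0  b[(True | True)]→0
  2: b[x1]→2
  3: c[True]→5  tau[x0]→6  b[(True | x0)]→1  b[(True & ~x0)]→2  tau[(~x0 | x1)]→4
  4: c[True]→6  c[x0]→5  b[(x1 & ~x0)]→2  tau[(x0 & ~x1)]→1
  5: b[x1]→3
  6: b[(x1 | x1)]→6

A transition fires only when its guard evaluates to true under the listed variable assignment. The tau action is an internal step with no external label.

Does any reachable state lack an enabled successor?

Reachable = {0,1,2,3,4,5,6}
  0: tau→3  [1 out]
  1: a→0  b→0  [2 out]
  2: b→2  [1 out]
  3: b→1  b→2  c→5  tau→4  [4 out]
  4: b→2  c→6  [2 out]
  5: b→3  [1 out]
  6: b→6  [1 out]

Answer: DEADLOCK-FREE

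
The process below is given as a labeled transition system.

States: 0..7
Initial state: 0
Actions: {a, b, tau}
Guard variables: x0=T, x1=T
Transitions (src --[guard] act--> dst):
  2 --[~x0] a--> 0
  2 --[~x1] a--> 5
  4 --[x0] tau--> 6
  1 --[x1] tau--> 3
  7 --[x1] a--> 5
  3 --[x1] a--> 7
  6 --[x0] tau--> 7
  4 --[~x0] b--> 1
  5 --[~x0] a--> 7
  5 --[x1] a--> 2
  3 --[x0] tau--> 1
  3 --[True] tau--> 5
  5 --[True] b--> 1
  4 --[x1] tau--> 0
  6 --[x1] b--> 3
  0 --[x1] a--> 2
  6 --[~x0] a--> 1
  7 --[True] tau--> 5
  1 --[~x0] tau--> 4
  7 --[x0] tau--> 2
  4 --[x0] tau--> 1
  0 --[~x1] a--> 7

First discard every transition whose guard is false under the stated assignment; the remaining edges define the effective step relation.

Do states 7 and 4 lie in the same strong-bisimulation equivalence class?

Bisimulation quotient by refinement:
  round 0: {{0,1,2,3,4,5,6,7}}
  round 1: {{0},{1,4},{2},{3,7},{5},{6}}
  round 2: {{0},{1},{2},{3},{4},{5},{6},{7}}
stable after 3 split(s): 8 block(s)
[7]={7}  [4]={4}

Answer: NOT BISIMILAR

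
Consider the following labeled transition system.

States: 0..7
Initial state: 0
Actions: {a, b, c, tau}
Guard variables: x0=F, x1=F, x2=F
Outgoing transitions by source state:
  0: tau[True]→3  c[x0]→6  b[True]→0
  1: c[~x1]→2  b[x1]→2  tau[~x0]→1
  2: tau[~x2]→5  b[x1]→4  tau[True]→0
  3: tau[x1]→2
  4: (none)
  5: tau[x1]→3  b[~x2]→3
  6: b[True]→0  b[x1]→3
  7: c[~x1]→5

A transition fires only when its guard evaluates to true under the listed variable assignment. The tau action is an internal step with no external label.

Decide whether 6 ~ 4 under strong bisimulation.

Compute ~ classes (split until stable):
  π0 = {{0,1,2,3,4,5,6,7}}
  π1 = {{0},{1},{2},{3,4},{5,6},{7}}
  π2 = {{0},{1},{2},{3,4},{5},{6},{7}}
Fixed point at round 3; 7 class(es).
[6]={6}  [4]={3,4}

Answer: NOT BISIMILAR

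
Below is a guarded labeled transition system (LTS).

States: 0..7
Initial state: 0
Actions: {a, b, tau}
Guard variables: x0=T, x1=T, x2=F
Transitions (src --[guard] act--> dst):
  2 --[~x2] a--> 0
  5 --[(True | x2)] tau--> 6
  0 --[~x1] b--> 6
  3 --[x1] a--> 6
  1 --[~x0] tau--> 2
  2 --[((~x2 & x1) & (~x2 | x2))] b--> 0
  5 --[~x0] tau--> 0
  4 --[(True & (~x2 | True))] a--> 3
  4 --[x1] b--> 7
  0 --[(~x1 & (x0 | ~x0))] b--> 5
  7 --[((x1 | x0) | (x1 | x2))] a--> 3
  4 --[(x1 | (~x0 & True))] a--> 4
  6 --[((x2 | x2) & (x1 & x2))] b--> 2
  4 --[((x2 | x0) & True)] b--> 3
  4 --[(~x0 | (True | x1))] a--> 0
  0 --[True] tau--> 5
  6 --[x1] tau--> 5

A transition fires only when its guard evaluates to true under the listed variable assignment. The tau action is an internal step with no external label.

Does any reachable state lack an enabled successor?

R = {0,5,6}
  0: tau→5  [deg 1]
  5: tau→6  [deg 1]
  6: tau→5  [deg 1]

Answer: DEADLOCK-FREE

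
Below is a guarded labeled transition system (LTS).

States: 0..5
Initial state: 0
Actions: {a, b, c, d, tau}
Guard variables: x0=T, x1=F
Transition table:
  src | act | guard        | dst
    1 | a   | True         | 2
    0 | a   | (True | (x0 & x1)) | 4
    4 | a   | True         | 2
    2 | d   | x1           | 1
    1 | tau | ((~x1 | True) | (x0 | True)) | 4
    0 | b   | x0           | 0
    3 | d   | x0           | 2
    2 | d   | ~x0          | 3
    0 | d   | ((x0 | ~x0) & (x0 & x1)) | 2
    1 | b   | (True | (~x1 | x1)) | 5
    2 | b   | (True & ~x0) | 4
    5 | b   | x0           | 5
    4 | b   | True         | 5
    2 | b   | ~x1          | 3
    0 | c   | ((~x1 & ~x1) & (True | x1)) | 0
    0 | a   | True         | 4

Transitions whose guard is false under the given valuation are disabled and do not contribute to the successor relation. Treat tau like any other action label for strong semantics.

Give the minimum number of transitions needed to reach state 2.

Layered search for 2:
  Layer 0: {0}
  Layer 1: {4}
  Layer 2: {2,5}
first hit 2 at d=2 via a·a

Answer: 2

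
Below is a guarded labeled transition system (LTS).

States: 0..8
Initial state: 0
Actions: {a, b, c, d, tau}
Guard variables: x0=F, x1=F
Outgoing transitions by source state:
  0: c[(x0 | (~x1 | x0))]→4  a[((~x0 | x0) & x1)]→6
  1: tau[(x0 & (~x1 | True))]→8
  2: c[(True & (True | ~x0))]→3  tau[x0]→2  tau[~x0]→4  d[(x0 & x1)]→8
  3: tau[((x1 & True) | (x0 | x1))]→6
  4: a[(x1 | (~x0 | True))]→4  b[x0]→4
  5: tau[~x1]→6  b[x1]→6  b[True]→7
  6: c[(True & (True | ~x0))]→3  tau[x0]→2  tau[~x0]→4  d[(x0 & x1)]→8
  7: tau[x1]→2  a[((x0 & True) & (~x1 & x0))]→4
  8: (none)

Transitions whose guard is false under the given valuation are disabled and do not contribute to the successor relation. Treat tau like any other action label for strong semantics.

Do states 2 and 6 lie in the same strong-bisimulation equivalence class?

Answer: BISIMILAR

Working:
Compute ~ classes (split until stable):
  P[0] = {{0,1,2,3,4,5,6,7,8}}
  P[1] = {{0},{1,3,7,8},{2,6},{4},{5}}
Fixed point at round 2; 5 class(es).
2∈{2,6}, 6∈{2,6}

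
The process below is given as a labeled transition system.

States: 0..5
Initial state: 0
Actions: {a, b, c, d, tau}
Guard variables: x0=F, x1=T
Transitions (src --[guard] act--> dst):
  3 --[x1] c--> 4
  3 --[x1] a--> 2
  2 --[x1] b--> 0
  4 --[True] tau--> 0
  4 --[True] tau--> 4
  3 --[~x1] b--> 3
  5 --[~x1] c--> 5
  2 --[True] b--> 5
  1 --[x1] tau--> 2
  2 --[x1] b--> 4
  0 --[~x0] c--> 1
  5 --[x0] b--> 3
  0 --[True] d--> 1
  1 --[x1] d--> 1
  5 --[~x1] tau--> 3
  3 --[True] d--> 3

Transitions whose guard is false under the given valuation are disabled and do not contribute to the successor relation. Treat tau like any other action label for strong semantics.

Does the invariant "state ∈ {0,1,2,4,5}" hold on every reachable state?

Answer: INVARIANT HOLDS

Working:
Inv-set: {0,1,2,4,5}
Reachable = {0,1,2,4,5}
  0: safe
  1: safe
  2: safe
  4: safe
  5: safe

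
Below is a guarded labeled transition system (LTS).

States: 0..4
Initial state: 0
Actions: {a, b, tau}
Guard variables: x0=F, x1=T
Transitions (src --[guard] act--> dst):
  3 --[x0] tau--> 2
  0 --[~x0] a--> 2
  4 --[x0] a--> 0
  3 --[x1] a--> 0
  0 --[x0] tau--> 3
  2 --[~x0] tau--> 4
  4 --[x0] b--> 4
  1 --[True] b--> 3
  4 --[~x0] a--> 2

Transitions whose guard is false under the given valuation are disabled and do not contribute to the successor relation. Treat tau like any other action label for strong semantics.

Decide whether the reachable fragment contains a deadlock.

Answer: DEADLOCK-FREE

Working:
Reach set: {0,2,4}
  0: a→2  [1 out]
  2: tau→4  [1 out]
  4: a→2  [1 out]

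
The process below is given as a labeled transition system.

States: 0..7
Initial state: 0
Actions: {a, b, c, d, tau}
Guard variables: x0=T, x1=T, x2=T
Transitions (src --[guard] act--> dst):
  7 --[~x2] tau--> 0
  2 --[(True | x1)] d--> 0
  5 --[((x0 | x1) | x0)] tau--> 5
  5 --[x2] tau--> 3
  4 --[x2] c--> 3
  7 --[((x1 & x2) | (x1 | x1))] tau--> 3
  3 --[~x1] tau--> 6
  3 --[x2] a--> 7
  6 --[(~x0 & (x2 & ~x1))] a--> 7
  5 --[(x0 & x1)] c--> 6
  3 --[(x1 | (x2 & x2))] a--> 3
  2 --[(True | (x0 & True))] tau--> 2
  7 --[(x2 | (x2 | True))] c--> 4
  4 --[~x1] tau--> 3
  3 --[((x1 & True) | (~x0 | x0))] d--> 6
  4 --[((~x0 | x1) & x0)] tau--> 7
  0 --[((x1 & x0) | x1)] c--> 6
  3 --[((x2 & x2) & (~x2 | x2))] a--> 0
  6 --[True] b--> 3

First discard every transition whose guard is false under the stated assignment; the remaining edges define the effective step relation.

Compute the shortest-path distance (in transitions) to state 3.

BFS to 3:
  L0 = {0}
  L1 = {6}
  L2 = {3}
3 enters at depth 2; path c·b

Answer: 2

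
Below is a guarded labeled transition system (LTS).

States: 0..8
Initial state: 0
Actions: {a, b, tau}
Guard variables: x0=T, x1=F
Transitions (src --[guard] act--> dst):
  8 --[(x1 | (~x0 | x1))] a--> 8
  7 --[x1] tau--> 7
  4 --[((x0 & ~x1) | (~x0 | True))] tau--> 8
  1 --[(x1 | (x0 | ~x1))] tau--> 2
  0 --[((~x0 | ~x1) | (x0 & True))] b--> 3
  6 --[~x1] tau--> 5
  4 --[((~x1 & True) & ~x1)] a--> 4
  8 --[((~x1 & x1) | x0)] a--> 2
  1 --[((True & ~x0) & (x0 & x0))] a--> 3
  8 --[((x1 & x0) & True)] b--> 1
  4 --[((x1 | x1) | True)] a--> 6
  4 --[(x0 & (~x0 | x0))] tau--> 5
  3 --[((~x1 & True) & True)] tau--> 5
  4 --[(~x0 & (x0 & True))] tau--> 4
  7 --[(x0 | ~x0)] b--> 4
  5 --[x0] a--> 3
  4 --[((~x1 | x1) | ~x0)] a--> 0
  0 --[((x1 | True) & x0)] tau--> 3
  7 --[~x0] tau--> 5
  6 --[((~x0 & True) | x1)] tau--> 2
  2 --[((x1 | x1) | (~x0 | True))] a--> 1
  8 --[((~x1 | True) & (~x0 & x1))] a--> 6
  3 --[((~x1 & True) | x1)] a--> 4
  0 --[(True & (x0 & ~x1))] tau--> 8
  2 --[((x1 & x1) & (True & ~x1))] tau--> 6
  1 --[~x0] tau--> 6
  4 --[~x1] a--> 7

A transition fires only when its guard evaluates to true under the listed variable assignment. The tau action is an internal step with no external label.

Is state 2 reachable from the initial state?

Answer: REACHABLE

Analysis:
Guard filter leaves 17 enabled edge(s).
depth 0: {0}
depth 1: {3,8}  cumulative {0,3,8}
depth 2: {2,4,5}  cumulative {0,2,3,4,5,8}
depth 3: {1,6,7}  cumulative {0,1,2,3,4,5,6,7,8}
Reachable = {0,1,2,3,4,5,6,7,8}
Path to 2: tau·a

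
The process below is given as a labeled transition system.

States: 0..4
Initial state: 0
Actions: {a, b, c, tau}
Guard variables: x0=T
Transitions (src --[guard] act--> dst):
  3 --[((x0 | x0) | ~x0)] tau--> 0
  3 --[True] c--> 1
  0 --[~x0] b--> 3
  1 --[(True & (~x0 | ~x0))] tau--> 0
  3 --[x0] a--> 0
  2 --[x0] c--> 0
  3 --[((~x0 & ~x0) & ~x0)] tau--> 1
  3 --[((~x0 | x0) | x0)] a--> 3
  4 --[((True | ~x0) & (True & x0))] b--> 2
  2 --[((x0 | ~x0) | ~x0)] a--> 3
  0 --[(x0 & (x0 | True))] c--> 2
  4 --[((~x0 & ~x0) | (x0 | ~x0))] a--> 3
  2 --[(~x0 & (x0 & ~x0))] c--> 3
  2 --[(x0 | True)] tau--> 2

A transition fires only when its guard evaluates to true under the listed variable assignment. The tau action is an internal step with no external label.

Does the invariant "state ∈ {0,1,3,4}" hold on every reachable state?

Allowed set {0,1,3,4}
Reach set: {0,1,2,3}
  0: ok
  1: ok
  2: ✗ unsafe
  3: ok
witness against invariant: c → 2

Answer: INVARIANT VIOLATED at state 2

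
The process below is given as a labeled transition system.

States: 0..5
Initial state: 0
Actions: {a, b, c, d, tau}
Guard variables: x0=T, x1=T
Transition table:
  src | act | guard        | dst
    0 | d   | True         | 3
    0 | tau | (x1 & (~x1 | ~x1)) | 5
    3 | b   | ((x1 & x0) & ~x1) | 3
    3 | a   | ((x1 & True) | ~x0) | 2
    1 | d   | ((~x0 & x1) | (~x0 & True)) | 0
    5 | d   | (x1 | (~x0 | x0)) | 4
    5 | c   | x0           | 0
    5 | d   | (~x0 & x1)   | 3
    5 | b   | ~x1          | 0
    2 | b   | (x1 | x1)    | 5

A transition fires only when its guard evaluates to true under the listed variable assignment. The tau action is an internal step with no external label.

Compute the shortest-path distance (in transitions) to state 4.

Layered search for 4:
  depth 0: {0}
  depth 1: {3}
  depth 2: {2}
  depth 3: {5}
  depth 4: {4}
4 enters at depth 4; path d·a·b·d

Answer: 4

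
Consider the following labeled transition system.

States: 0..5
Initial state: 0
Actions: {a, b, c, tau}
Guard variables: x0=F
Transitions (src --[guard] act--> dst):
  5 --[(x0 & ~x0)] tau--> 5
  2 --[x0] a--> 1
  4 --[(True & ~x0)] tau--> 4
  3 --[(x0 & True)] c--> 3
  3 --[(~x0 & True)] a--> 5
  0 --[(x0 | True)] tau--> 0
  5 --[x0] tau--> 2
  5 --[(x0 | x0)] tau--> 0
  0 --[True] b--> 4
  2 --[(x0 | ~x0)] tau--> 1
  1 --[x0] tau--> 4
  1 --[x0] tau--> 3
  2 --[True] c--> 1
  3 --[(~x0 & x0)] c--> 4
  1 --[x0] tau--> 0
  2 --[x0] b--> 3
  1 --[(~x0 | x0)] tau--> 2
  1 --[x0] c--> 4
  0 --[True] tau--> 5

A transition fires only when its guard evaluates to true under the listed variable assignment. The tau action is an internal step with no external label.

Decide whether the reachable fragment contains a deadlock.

Answer: DEADLOCK at state 5

Working:
Reachable = {0,4,5}
  0: b→4  tau→0  tau→5  [deg 3]
  4: tau→4  [deg 1]
  5: ∅  [no exit]
Path to 5: tau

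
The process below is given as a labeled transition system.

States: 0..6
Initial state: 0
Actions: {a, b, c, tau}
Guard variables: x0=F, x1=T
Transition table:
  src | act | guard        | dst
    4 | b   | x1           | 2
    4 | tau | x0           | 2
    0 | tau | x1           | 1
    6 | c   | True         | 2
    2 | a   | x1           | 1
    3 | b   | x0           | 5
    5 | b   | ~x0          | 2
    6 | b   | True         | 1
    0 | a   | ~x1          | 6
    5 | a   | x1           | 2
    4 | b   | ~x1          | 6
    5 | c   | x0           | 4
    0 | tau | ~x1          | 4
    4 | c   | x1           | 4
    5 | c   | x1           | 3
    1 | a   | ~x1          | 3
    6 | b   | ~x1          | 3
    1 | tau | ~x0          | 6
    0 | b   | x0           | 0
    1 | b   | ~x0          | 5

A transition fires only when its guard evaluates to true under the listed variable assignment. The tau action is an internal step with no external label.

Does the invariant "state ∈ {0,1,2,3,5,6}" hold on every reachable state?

Allowed set {0,1,2,3,5,6}
Reach set: {0,1,2,3,5,6}
  0: ✓
  1: ✓
  2: ✓
  3: ✓
  5: ✓
  6: ✓

Answer: INVARIANT HOLDS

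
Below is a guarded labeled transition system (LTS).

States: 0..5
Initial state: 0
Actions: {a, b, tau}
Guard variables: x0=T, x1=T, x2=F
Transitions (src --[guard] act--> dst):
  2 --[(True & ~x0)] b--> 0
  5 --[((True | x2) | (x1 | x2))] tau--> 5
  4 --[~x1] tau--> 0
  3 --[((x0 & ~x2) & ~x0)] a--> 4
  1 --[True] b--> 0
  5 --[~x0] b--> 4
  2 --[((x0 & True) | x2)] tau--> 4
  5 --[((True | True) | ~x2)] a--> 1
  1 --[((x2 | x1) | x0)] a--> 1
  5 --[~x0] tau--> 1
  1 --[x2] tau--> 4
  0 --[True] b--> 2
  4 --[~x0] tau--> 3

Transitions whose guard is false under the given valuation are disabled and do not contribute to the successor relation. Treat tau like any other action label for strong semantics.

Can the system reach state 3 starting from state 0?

6 transition(s) survive guard evaluation.
Layer 0: {0}
Layer 1: {2}  cumulative {0,2}
Layer 2: {4}  cumulative {0,2,4}
Reach set: {0,2,4}

Answer: UNREACHABLE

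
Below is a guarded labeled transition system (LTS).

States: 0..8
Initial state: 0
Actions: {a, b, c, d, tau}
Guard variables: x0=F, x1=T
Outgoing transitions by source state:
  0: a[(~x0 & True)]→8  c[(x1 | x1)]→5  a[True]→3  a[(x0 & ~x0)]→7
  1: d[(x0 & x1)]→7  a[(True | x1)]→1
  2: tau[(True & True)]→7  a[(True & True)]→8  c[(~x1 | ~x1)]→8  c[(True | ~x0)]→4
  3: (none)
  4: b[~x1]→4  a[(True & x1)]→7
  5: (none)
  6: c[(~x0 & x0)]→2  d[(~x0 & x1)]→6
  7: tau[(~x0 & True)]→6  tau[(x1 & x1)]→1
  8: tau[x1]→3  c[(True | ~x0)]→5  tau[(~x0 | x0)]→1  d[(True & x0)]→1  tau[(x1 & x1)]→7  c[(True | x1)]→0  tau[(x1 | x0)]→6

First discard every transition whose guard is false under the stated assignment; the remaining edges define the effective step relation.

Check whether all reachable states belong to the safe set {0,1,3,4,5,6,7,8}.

Inv-set: {0,1,3,4,5,6,7,8}
Reachable = {0,1,3,5,6,7,8}
  0: ok
  1: ok
  3: ok
  5: ok
  6: ok
  7: ok
  8: ok

Answer: INVARIANT HOLDS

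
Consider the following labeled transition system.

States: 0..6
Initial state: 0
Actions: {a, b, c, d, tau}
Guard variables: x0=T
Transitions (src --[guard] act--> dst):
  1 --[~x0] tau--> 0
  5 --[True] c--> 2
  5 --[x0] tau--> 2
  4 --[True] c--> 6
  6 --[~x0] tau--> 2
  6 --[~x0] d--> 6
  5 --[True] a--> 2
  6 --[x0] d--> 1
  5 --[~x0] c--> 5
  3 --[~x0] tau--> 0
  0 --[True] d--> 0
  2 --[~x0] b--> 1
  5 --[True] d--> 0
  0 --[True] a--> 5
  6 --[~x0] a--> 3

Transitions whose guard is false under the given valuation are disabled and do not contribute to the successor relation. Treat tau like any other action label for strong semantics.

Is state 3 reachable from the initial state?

8 transition(s) survive guard evaluation.
depth 0: {0}
depth 1: {5}  now seen {0,5}
depth 2: {2}  now seen {0,2,5}
Reachable = {0,2,5}

Answer: UNREACHABLE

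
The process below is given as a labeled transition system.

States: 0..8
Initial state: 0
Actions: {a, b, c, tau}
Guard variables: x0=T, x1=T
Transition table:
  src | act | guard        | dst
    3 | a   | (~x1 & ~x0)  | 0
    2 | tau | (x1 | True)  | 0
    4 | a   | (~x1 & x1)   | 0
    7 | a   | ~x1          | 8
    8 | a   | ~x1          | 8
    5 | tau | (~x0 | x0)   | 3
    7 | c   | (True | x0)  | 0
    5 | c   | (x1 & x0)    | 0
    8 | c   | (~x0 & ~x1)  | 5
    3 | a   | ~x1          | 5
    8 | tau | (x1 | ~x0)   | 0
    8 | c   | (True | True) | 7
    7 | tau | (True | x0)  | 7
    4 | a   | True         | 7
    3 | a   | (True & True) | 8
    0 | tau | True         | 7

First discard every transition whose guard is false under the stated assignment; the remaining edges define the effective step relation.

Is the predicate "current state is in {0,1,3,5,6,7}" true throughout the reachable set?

Answer: INVARIANT HOLDS

Working:
Allowed set {0,1,3,5,6,7}
Reach set: {0,7}
  0: safe
  7: safe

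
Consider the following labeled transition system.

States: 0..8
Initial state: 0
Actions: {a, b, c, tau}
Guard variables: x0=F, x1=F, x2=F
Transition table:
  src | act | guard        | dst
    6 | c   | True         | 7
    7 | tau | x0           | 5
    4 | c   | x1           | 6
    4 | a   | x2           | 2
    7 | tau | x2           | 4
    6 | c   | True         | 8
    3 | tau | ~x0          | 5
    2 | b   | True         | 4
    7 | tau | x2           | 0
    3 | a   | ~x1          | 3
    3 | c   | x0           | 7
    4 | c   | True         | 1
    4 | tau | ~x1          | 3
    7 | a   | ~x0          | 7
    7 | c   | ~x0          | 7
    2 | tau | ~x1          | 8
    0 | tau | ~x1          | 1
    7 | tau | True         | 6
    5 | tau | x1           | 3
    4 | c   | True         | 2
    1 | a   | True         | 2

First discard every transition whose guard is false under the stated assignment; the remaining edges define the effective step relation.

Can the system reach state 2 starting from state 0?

Guard filter leaves 14 enabled edge(s).
depth 0: {0}
depth 1: {1}  now seen {0,1}
depth 2: {2}  now seen {0,1,2}
depth 3: {4,8}  now seen {0,1,2,4,8}
depth 4: {3}  now seen {0,1,2,3,4,8}
depth 5: {5}  now seen {0,1,2,3,4,5,8}
Reach set: {0,1,2,3,4,5,8}
Path to 2: tau·a

Answer: REACHABLE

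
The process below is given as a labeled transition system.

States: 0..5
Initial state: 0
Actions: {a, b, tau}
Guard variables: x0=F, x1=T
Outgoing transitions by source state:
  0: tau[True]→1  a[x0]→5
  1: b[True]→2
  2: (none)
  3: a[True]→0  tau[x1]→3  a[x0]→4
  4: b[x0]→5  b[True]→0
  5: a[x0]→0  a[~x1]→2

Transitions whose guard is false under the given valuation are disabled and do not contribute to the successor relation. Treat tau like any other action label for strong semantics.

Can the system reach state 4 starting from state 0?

5 transition(s) survive guard evaluation.
depth 0: {0}
depth 1: {1}  cumulative {0,1}
depth 2: {2}  cumulative {0,1,2}
Reach set: {0,1,2}

Answer: UNREACHABLE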